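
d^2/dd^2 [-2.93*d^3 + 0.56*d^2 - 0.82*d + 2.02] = 1.12 - 17.58*d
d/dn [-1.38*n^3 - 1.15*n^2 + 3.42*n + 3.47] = -4.14*n^2 - 2.3*n + 3.42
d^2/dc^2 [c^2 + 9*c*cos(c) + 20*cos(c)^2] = -9*c*cos(c) + 80*sin(c)^2 - 18*sin(c) - 38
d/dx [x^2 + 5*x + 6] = 2*x + 5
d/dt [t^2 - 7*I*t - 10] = 2*t - 7*I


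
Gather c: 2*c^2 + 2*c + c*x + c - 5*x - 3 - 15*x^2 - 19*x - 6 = 2*c^2 + c*(x + 3) - 15*x^2 - 24*x - 9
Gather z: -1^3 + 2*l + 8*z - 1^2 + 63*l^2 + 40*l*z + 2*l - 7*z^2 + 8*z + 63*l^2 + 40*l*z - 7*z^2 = 126*l^2 + 4*l - 14*z^2 + z*(80*l + 16) - 2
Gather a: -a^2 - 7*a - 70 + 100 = -a^2 - 7*a + 30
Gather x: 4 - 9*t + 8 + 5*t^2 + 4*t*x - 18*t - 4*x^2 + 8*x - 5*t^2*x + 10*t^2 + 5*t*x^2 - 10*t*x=15*t^2 - 27*t + x^2*(5*t - 4) + x*(-5*t^2 - 6*t + 8) + 12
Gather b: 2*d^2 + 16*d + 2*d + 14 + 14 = 2*d^2 + 18*d + 28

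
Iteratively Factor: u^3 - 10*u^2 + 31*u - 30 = (u - 2)*(u^2 - 8*u + 15) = (u - 5)*(u - 2)*(u - 3)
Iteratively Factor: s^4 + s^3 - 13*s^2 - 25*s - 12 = (s - 4)*(s^3 + 5*s^2 + 7*s + 3) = (s - 4)*(s + 1)*(s^2 + 4*s + 3) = (s - 4)*(s + 1)^2*(s + 3)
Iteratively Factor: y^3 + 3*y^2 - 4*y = (y)*(y^2 + 3*y - 4) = y*(y + 4)*(y - 1)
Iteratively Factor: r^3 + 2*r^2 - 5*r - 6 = (r + 1)*(r^2 + r - 6) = (r - 2)*(r + 1)*(r + 3)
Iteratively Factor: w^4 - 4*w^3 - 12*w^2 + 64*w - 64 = (w + 4)*(w^3 - 8*w^2 + 20*w - 16) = (w - 4)*(w + 4)*(w^2 - 4*w + 4) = (w - 4)*(w - 2)*(w + 4)*(w - 2)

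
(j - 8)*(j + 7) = j^2 - j - 56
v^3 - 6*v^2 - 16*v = v*(v - 8)*(v + 2)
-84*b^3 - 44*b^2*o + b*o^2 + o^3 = (-7*b + o)*(2*b + o)*(6*b + o)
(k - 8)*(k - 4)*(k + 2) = k^3 - 10*k^2 + 8*k + 64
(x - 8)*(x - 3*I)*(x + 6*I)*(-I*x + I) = -I*x^4 + 3*x^3 + 9*I*x^3 - 27*x^2 - 26*I*x^2 + 24*x + 162*I*x - 144*I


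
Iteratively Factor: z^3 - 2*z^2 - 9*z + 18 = (z - 2)*(z^2 - 9) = (z - 3)*(z - 2)*(z + 3)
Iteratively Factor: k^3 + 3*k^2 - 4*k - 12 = (k + 2)*(k^2 + k - 6) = (k + 2)*(k + 3)*(k - 2)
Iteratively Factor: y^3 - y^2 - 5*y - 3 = (y - 3)*(y^2 + 2*y + 1) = (y - 3)*(y + 1)*(y + 1)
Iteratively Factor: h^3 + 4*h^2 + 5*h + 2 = (h + 1)*(h^2 + 3*h + 2) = (h + 1)^2*(h + 2)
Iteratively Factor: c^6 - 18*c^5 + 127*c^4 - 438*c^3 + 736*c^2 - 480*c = (c - 2)*(c^5 - 16*c^4 + 95*c^3 - 248*c^2 + 240*c) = c*(c - 2)*(c^4 - 16*c^3 + 95*c^2 - 248*c + 240) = c*(c - 5)*(c - 2)*(c^3 - 11*c^2 + 40*c - 48) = c*(c - 5)*(c - 4)*(c - 2)*(c^2 - 7*c + 12) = c*(c - 5)*(c - 4)*(c - 3)*(c - 2)*(c - 4)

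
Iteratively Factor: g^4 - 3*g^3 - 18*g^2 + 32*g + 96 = (g + 2)*(g^3 - 5*g^2 - 8*g + 48) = (g - 4)*(g + 2)*(g^2 - g - 12) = (g - 4)^2*(g + 2)*(g + 3)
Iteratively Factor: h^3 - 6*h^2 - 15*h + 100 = (h - 5)*(h^2 - h - 20) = (h - 5)^2*(h + 4)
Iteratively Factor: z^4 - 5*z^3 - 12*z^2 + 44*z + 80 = (z + 2)*(z^3 - 7*z^2 + 2*z + 40) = (z - 4)*(z + 2)*(z^2 - 3*z - 10) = (z - 5)*(z - 4)*(z + 2)*(z + 2)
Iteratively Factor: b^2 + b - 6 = (b + 3)*(b - 2)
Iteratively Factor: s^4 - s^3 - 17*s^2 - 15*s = (s + 1)*(s^3 - 2*s^2 - 15*s) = (s - 5)*(s + 1)*(s^2 + 3*s) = s*(s - 5)*(s + 1)*(s + 3)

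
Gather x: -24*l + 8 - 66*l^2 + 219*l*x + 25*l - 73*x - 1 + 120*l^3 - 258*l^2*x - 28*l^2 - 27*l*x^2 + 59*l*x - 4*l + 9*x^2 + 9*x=120*l^3 - 94*l^2 - 3*l + x^2*(9 - 27*l) + x*(-258*l^2 + 278*l - 64) + 7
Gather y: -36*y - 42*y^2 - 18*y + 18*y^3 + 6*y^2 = 18*y^3 - 36*y^2 - 54*y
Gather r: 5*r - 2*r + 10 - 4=3*r + 6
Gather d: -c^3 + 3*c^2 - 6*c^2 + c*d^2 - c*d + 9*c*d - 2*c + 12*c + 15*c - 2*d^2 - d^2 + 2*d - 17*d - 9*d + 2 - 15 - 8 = -c^3 - 3*c^2 + 25*c + d^2*(c - 3) + d*(8*c - 24) - 21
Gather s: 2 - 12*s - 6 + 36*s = 24*s - 4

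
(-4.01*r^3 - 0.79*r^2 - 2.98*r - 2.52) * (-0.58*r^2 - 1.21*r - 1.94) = 2.3258*r^5 + 5.3103*r^4 + 10.4637*r^3 + 6.6*r^2 + 8.8304*r + 4.8888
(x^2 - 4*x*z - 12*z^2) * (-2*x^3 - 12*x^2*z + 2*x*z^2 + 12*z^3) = -2*x^5 - 4*x^4*z + 74*x^3*z^2 + 148*x^2*z^3 - 72*x*z^4 - 144*z^5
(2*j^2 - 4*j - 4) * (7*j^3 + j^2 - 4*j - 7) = 14*j^5 - 26*j^4 - 40*j^3 - 2*j^2 + 44*j + 28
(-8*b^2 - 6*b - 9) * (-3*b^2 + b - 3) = 24*b^4 + 10*b^3 + 45*b^2 + 9*b + 27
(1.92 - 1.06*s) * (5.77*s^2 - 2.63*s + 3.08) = -6.1162*s^3 + 13.8662*s^2 - 8.3144*s + 5.9136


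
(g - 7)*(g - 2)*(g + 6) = g^3 - 3*g^2 - 40*g + 84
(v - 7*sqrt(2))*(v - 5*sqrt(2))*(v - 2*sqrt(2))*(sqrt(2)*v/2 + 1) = sqrt(2)*v^4/2 - 13*v^3 + 45*sqrt(2)*v^2 - 22*v - 140*sqrt(2)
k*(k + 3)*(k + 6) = k^3 + 9*k^2 + 18*k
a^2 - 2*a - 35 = (a - 7)*(a + 5)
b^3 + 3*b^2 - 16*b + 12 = (b - 2)*(b - 1)*(b + 6)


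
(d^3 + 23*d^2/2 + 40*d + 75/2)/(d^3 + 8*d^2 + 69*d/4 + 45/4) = 2*(d + 5)/(2*d + 3)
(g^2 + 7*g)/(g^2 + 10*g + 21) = g/(g + 3)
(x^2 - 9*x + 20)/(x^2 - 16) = (x - 5)/(x + 4)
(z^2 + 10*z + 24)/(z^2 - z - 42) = (z + 4)/(z - 7)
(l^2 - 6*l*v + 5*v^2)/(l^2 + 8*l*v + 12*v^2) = (l^2 - 6*l*v + 5*v^2)/(l^2 + 8*l*v + 12*v^2)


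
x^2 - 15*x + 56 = (x - 8)*(x - 7)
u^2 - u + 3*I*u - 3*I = (u - 1)*(u + 3*I)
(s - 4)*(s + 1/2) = s^2 - 7*s/2 - 2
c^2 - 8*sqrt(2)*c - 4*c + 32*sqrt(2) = (c - 4)*(c - 8*sqrt(2))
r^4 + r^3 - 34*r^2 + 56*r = r*(r - 4)*(r - 2)*(r + 7)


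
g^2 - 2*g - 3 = (g - 3)*(g + 1)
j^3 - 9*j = j*(j - 3)*(j + 3)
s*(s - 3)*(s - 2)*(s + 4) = s^4 - s^3 - 14*s^2 + 24*s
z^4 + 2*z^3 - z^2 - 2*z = z*(z - 1)*(z + 1)*(z + 2)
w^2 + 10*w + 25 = (w + 5)^2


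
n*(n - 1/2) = n^2 - n/2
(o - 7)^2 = o^2 - 14*o + 49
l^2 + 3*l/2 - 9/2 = (l - 3/2)*(l + 3)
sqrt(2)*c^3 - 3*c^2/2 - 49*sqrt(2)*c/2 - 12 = (c - 4*sqrt(2))*(c + 3*sqrt(2))*(sqrt(2)*c + 1/2)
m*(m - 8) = m^2 - 8*m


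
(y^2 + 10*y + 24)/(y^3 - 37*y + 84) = (y^2 + 10*y + 24)/(y^3 - 37*y + 84)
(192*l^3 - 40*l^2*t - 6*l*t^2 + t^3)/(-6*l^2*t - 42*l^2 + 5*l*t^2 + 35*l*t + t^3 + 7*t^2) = (32*l^2 - 12*l*t + t^2)/(-l*t - 7*l + t^2 + 7*t)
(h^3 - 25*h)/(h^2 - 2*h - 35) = h*(h - 5)/(h - 7)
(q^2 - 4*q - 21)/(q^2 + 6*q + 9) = (q - 7)/(q + 3)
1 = 1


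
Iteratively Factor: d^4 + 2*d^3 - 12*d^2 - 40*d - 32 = (d + 2)*(d^3 - 12*d - 16) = (d + 2)^2*(d^2 - 2*d - 8) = (d + 2)^3*(d - 4)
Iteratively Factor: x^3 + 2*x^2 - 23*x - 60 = (x - 5)*(x^2 + 7*x + 12) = (x - 5)*(x + 4)*(x + 3)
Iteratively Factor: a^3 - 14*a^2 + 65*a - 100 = (a - 5)*(a^2 - 9*a + 20) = (a - 5)*(a - 4)*(a - 5)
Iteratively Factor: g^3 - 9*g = (g)*(g^2 - 9) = g*(g - 3)*(g + 3)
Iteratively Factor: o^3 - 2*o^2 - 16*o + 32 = (o - 4)*(o^2 + 2*o - 8) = (o - 4)*(o - 2)*(o + 4)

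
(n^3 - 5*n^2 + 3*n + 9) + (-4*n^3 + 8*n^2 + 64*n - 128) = -3*n^3 + 3*n^2 + 67*n - 119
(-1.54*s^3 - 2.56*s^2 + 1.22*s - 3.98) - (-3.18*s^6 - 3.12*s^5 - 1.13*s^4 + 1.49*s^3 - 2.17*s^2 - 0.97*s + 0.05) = 3.18*s^6 + 3.12*s^5 + 1.13*s^4 - 3.03*s^3 - 0.39*s^2 + 2.19*s - 4.03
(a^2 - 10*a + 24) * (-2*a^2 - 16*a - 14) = -2*a^4 + 4*a^3 + 98*a^2 - 244*a - 336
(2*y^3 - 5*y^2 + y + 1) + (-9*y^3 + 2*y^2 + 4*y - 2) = -7*y^3 - 3*y^2 + 5*y - 1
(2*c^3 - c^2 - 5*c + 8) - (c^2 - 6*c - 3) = 2*c^3 - 2*c^2 + c + 11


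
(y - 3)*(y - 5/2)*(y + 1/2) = y^3 - 5*y^2 + 19*y/4 + 15/4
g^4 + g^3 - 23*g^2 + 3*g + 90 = (g - 3)^2*(g + 2)*(g + 5)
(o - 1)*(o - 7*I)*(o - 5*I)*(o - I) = o^4 - o^3 - 13*I*o^3 - 47*o^2 + 13*I*o^2 + 47*o + 35*I*o - 35*I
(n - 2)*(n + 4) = n^2 + 2*n - 8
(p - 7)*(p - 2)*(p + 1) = p^3 - 8*p^2 + 5*p + 14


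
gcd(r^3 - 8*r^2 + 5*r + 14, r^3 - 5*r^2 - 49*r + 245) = r - 7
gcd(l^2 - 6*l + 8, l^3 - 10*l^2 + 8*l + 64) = l - 4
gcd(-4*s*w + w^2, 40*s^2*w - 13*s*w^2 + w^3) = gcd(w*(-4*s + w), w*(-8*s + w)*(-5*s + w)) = w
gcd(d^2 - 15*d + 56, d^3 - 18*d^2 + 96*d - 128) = d - 8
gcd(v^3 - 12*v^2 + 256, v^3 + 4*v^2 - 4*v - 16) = v + 4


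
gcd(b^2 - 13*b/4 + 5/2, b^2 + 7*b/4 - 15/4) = b - 5/4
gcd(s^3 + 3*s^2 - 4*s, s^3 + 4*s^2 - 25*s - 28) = 1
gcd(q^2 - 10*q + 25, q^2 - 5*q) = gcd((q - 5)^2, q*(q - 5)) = q - 5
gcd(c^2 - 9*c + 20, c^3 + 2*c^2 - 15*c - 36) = c - 4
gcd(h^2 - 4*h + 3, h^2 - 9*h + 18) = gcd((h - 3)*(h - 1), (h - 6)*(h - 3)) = h - 3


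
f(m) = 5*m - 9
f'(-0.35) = 5.00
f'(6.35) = 5.00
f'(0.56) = 5.00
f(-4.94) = -33.70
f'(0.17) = 5.00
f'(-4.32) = 5.00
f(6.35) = 22.75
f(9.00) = 36.00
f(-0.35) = -10.75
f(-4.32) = -30.60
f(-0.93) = -13.65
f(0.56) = -6.20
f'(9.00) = 5.00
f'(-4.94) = 5.00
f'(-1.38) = 5.00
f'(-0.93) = 5.00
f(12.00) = 51.00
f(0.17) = -8.15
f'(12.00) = 5.00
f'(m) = 5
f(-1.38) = -15.90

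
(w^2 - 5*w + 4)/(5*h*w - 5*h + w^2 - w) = (w - 4)/(5*h + w)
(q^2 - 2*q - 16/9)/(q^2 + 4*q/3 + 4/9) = (3*q - 8)/(3*q + 2)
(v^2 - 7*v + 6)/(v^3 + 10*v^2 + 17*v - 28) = (v - 6)/(v^2 + 11*v + 28)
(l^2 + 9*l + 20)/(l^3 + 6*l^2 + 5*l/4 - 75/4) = 4*(l + 4)/(4*l^2 + 4*l - 15)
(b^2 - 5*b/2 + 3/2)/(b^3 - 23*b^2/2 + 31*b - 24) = (b - 1)/(b^2 - 10*b + 16)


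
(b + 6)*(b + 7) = b^2 + 13*b + 42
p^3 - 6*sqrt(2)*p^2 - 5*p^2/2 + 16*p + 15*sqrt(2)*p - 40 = (p - 5/2)*(p - 4*sqrt(2))*(p - 2*sqrt(2))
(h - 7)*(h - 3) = h^2 - 10*h + 21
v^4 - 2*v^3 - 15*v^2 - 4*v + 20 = (v - 5)*(v - 1)*(v + 2)^2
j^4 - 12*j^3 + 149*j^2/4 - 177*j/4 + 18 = (j - 8)*(j - 3/2)^2*(j - 1)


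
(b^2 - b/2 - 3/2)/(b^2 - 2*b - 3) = (b - 3/2)/(b - 3)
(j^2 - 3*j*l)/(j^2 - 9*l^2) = j/(j + 3*l)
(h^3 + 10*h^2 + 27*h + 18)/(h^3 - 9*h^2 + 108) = (h^2 + 7*h + 6)/(h^2 - 12*h + 36)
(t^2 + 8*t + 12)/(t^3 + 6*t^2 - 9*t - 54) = (t + 2)/(t^2 - 9)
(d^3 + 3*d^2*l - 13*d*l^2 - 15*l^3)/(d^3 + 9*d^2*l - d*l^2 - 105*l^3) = (d + l)/(d + 7*l)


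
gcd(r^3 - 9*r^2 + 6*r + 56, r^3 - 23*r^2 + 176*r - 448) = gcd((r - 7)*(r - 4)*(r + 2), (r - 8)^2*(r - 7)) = r - 7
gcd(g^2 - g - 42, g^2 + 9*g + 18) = g + 6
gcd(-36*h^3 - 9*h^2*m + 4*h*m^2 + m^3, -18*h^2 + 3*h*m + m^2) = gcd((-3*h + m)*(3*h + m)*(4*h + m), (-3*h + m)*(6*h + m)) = 3*h - m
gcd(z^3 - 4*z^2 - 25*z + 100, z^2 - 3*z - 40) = z + 5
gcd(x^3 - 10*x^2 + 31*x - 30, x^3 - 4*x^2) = 1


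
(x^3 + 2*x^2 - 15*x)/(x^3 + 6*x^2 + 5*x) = (x - 3)/(x + 1)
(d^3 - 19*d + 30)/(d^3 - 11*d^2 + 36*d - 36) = (d + 5)/(d - 6)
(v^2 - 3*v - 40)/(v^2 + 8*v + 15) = (v - 8)/(v + 3)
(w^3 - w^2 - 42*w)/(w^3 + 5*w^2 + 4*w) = (w^2 - w - 42)/(w^2 + 5*w + 4)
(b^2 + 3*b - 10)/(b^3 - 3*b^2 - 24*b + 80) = (b - 2)/(b^2 - 8*b + 16)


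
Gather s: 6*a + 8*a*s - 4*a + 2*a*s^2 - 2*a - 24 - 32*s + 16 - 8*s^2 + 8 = s^2*(2*a - 8) + s*(8*a - 32)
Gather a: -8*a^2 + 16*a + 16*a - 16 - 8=-8*a^2 + 32*a - 24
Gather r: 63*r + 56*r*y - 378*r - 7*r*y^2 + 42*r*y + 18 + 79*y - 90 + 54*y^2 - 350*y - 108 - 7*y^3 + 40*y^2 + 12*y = r*(-7*y^2 + 98*y - 315) - 7*y^3 + 94*y^2 - 259*y - 180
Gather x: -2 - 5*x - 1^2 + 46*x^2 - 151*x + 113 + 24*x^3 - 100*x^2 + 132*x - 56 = 24*x^3 - 54*x^2 - 24*x + 54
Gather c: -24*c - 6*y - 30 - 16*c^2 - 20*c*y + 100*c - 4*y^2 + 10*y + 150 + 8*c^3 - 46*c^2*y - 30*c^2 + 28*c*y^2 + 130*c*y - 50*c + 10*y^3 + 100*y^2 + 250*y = 8*c^3 + c^2*(-46*y - 46) + c*(28*y^2 + 110*y + 26) + 10*y^3 + 96*y^2 + 254*y + 120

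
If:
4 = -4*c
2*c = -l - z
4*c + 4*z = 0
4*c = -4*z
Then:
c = -1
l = 1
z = 1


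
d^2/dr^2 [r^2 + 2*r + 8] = 2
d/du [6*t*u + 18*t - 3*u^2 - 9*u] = 6*t - 6*u - 9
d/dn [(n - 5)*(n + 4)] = 2*n - 1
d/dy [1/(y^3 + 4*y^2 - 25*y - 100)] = (-3*y^2 - 8*y + 25)/(y^3 + 4*y^2 - 25*y - 100)^2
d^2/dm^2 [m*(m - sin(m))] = m*sin(m) - 2*cos(m) + 2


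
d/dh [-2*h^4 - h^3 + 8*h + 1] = -8*h^3 - 3*h^2 + 8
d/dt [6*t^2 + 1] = 12*t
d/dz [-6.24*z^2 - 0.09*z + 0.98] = -12.48*z - 0.09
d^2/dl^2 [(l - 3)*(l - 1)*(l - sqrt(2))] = 6*l - 8 - 2*sqrt(2)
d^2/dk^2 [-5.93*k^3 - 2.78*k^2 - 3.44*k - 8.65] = -35.58*k - 5.56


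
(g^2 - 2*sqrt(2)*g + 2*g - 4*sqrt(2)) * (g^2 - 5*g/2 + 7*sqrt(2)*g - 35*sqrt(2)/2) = g^4 - g^3/2 + 5*sqrt(2)*g^3 - 33*g^2 - 5*sqrt(2)*g^2/2 - 25*sqrt(2)*g + 14*g + 140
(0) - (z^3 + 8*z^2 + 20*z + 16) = -z^3 - 8*z^2 - 20*z - 16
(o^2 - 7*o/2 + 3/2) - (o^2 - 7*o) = 7*o/2 + 3/2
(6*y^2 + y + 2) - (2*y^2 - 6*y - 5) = 4*y^2 + 7*y + 7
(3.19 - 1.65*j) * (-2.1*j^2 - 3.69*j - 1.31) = 3.465*j^3 - 0.6105*j^2 - 9.6096*j - 4.1789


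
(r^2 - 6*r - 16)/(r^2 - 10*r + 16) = (r + 2)/(r - 2)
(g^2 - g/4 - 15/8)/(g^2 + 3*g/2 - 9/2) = (g + 5/4)/(g + 3)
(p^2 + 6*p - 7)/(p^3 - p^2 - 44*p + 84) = (p - 1)/(p^2 - 8*p + 12)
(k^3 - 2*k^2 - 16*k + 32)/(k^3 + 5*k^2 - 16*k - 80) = (k - 2)/(k + 5)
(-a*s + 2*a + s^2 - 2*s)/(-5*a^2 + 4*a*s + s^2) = (s - 2)/(5*a + s)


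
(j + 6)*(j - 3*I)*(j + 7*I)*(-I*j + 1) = -I*j^4 + 5*j^3 - 6*I*j^3 + 30*j^2 - 17*I*j^2 + 21*j - 102*I*j + 126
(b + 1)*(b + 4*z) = b^2 + 4*b*z + b + 4*z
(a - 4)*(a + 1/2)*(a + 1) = a^3 - 5*a^2/2 - 11*a/2 - 2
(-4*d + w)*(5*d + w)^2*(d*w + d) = -100*d^4*w - 100*d^4 - 15*d^3*w^2 - 15*d^3*w + 6*d^2*w^3 + 6*d^2*w^2 + d*w^4 + d*w^3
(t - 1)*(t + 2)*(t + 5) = t^3 + 6*t^2 + 3*t - 10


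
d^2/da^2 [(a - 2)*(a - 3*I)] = 2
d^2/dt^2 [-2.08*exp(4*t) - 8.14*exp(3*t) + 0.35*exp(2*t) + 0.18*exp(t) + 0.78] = (-33.28*exp(3*t) - 73.26*exp(2*t) + 1.4*exp(t) + 0.18)*exp(t)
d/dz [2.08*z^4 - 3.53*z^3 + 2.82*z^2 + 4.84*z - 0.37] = 8.32*z^3 - 10.59*z^2 + 5.64*z + 4.84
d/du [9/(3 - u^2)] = 18*u/(u^2 - 3)^2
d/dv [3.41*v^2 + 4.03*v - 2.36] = 6.82*v + 4.03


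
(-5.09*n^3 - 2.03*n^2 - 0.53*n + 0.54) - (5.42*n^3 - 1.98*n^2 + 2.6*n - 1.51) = -10.51*n^3 - 0.0499999999999998*n^2 - 3.13*n + 2.05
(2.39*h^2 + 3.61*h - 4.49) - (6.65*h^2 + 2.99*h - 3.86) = -4.26*h^2 + 0.62*h - 0.63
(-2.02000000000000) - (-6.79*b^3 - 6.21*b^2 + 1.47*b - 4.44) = 6.79*b^3 + 6.21*b^2 - 1.47*b + 2.42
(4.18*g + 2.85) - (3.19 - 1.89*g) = 6.07*g - 0.34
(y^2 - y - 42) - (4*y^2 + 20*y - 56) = -3*y^2 - 21*y + 14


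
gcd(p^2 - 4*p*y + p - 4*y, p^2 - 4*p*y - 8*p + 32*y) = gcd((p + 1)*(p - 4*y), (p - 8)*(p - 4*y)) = -p + 4*y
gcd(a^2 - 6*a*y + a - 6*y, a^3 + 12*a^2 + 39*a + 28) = a + 1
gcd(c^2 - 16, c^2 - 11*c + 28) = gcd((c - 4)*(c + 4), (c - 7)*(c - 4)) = c - 4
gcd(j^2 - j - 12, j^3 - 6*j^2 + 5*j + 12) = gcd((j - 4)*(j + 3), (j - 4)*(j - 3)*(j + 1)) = j - 4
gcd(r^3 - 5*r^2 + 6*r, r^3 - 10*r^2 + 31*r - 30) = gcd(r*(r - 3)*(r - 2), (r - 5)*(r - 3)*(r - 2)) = r^2 - 5*r + 6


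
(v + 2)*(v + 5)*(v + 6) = v^3 + 13*v^2 + 52*v + 60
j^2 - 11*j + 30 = (j - 6)*(j - 5)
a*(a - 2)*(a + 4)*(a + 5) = a^4 + 7*a^3 + 2*a^2 - 40*a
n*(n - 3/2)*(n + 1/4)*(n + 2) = n^4 + 3*n^3/4 - 23*n^2/8 - 3*n/4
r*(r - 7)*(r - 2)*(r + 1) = r^4 - 8*r^3 + 5*r^2 + 14*r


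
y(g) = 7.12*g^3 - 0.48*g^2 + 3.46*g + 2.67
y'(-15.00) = 4823.86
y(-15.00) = -24187.23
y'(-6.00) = 778.18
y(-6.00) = -1573.29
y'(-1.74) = 69.80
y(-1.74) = -42.31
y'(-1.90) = 82.39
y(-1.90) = -54.47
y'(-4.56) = 451.99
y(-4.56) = -698.20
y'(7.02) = 1049.35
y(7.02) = 2466.46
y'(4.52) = 435.51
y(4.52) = 666.00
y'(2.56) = 140.99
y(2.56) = 127.84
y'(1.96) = 83.63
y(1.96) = 61.22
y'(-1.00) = 25.78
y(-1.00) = -8.39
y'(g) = 21.36*g^2 - 0.96*g + 3.46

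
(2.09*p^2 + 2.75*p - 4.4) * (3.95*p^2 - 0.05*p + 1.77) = 8.2555*p^4 + 10.758*p^3 - 13.8182*p^2 + 5.0875*p - 7.788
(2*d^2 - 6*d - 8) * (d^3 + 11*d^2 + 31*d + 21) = 2*d^5 + 16*d^4 - 12*d^3 - 232*d^2 - 374*d - 168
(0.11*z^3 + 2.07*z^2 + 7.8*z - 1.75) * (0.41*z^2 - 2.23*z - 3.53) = 0.0451*z^5 + 0.6034*z^4 - 1.8064*z^3 - 25.4186*z^2 - 23.6315*z + 6.1775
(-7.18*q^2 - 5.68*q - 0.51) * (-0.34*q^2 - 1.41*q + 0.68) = 2.4412*q^4 + 12.055*q^3 + 3.2998*q^2 - 3.1433*q - 0.3468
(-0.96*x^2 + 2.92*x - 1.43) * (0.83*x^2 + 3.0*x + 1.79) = -0.7968*x^4 - 0.4564*x^3 + 5.8547*x^2 + 0.9368*x - 2.5597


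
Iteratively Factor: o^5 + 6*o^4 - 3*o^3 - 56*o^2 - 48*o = (o)*(o^4 + 6*o^3 - 3*o^2 - 56*o - 48) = o*(o + 1)*(o^3 + 5*o^2 - 8*o - 48) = o*(o + 1)*(o + 4)*(o^2 + o - 12) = o*(o + 1)*(o + 4)^2*(o - 3)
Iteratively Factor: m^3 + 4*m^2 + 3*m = (m + 3)*(m^2 + m) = m*(m + 3)*(m + 1)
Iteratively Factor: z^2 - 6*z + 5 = (z - 5)*(z - 1)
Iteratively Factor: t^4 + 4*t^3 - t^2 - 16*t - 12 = (t - 2)*(t^3 + 6*t^2 + 11*t + 6) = (t - 2)*(t + 2)*(t^2 + 4*t + 3) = (t - 2)*(t + 1)*(t + 2)*(t + 3)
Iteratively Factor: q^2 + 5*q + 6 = (q + 2)*(q + 3)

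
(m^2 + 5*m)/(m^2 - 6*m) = (m + 5)/(m - 6)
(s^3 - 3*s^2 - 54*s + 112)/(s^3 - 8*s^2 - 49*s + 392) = (s - 2)/(s - 7)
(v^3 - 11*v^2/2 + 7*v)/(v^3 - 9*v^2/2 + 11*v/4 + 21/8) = 4*v*(v - 2)/(4*v^2 - 4*v - 3)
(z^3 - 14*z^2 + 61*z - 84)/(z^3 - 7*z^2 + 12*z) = (z - 7)/z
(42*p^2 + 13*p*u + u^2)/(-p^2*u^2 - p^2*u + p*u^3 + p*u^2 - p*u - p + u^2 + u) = (-42*p^2 - 13*p*u - u^2)/(p^2*u^2 + p^2*u - p*u^3 - p*u^2 + p*u + p - u^2 - u)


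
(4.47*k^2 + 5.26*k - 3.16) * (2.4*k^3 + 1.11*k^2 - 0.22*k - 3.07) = 10.728*k^5 + 17.5857*k^4 - 2.7288*k^3 - 18.3877*k^2 - 15.453*k + 9.7012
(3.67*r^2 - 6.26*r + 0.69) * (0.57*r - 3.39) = 2.0919*r^3 - 16.0095*r^2 + 21.6147*r - 2.3391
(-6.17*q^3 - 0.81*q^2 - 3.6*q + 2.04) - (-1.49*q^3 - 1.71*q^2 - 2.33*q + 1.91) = -4.68*q^3 + 0.9*q^2 - 1.27*q + 0.13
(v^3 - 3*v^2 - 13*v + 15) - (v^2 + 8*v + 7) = v^3 - 4*v^2 - 21*v + 8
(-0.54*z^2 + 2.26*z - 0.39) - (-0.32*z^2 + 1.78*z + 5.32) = -0.22*z^2 + 0.48*z - 5.71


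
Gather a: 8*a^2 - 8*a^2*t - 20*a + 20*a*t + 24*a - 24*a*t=a^2*(8 - 8*t) + a*(4 - 4*t)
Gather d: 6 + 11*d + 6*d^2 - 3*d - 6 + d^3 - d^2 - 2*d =d^3 + 5*d^2 + 6*d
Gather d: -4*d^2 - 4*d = -4*d^2 - 4*d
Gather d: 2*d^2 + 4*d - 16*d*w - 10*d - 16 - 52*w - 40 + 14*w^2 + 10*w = 2*d^2 + d*(-16*w - 6) + 14*w^2 - 42*w - 56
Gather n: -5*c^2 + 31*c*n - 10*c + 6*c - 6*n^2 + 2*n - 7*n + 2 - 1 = -5*c^2 - 4*c - 6*n^2 + n*(31*c - 5) + 1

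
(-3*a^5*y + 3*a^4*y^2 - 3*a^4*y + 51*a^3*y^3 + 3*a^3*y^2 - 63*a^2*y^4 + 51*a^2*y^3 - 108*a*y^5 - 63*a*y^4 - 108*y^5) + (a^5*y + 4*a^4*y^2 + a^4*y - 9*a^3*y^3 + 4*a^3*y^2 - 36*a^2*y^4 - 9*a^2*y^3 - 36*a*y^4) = -2*a^5*y + 7*a^4*y^2 - 2*a^4*y + 42*a^3*y^3 + 7*a^3*y^2 - 99*a^2*y^4 + 42*a^2*y^3 - 108*a*y^5 - 99*a*y^4 - 108*y^5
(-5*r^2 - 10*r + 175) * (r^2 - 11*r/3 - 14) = -5*r^4 + 25*r^3/3 + 845*r^2/3 - 1505*r/3 - 2450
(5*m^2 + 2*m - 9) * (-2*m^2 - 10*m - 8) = -10*m^4 - 54*m^3 - 42*m^2 + 74*m + 72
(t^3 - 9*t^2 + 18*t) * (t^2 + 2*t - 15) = t^5 - 7*t^4 - 15*t^3 + 171*t^2 - 270*t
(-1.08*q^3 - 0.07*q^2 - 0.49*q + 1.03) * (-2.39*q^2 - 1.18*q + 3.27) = 2.5812*q^5 + 1.4417*q^4 - 2.2779*q^3 - 2.1124*q^2 - 2.8177*q + 3.3681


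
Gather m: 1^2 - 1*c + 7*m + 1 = -c + 7*m + 2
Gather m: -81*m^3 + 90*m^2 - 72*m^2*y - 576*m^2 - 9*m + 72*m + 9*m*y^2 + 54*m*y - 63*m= -81*m^3 + m^2*(-72*y - 486) + m*(9*y^2 + 54*y)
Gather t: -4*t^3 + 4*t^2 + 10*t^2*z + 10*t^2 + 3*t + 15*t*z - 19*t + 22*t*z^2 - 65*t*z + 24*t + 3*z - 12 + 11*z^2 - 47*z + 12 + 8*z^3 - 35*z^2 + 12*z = -4*t^3 + t^2*(10*z + 14) + t*(22*z^2 - 50*z + 8) + 8*z^3 - 24*z^2 - 32*z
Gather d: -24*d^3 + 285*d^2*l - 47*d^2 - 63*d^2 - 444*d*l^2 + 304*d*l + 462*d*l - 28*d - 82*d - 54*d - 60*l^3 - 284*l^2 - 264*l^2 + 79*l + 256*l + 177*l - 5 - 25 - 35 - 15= -24*d^3 + d^2*(285*l - 110) + d*(-444*l^2 + 766*l - 164) - 60*l^3 - 548*l^2 + 512*l - 80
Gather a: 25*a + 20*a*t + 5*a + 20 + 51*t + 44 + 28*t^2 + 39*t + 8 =a*(20*t + 30) + 28*t^2 + 90*t + 72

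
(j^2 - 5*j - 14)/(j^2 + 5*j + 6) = (j - 7)/(j + 3)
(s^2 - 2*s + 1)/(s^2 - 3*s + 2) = (s - 1)/(s - 2)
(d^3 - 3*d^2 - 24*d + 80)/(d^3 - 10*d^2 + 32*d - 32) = (d + 5)/(d - 2)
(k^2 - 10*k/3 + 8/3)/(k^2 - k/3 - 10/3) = (3*k - 4)/(3*k + 5)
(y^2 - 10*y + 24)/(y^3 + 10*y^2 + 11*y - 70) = (y^2 - 10*y + 24)/(y^3 + 10*y^2 + 11*y - 70)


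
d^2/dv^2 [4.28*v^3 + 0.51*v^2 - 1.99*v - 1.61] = 25.68*v + 1.02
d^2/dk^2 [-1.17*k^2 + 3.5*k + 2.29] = -2.34000000000000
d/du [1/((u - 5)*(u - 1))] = 2*(3 - u)/(u^4 - 12*u^3 + 46*u^2 - 60*u + 25)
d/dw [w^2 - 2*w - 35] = 2*w - 2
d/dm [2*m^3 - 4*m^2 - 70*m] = 6*m^2 - 8*m - 70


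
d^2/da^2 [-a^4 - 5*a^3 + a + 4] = 6*a*(-2*a - 5)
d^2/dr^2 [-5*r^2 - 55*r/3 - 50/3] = -10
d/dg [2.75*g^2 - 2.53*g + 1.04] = 5.5*g - 2.53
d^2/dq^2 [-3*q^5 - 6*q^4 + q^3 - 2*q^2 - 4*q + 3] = -60*q^3 - 72*q^2 + 6*q - 4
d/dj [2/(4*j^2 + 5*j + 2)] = 2*(-8*j - 5)/(4*j^2 + 5*j + 2)^2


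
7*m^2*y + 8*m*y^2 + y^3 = y*(m + y)*(7*m + y)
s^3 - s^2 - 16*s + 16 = (s - 4)*(s - 1)*(s + 4)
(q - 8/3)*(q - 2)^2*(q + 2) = q^4 - 14*q^3/3 + 4*q^2/3 + 56*q/3 - 64/3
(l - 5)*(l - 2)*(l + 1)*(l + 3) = l^4 - 3*l^3 - 15*l^2 + 19*l + 30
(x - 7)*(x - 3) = x^2 - 10*x + 21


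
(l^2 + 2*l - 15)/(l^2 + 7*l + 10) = (l - 3)/(l + 2)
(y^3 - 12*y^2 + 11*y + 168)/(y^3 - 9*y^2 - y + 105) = (y - 8)/(y - 5)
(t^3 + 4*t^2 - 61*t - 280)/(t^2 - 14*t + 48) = (t^2 + 12*t + 35)/(t - 6)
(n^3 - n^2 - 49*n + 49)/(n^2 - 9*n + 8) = (n^2 - 49)/(n - 8)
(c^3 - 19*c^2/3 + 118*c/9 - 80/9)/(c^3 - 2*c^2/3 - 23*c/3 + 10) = (c - 8/3)/(c + 3)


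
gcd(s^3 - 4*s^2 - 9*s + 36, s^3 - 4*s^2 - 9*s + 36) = s^3 - 4*s^2 - 9*s + 36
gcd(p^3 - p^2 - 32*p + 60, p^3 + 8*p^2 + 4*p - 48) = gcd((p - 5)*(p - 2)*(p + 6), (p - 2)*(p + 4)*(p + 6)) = p^2 + 4*p - 12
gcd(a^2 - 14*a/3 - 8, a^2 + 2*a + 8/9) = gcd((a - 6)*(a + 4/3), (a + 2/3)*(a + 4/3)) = a + 4/3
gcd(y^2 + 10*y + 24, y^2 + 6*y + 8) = y + 4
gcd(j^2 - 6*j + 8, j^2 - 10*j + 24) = j - 4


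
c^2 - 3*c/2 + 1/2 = (c - 1)*(c - 1/2)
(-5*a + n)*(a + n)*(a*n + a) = -5*a^3*n - 5*a^3 - 4*a^2*n^2 - 4*a^2*n + a*n^3 + a*n^2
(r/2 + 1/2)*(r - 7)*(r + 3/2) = r^3/2 - 9*r^2/4 - 8*r - 21/4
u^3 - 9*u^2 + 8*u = u*(u - 8)*(u - 1)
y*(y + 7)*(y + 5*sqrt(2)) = y^3 + 7*y^2 + 5*sqrt(2)*y^2 + 35*sqrt(2)*y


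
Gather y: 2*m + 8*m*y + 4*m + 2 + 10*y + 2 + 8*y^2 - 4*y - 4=6*m + 8*y^2 + y*(8*m + 6)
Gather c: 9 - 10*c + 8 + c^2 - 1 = c^2 - 10*c + 16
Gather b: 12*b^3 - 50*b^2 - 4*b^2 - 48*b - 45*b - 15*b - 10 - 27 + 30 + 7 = 12*b^3 - 54*b^2 - 108*b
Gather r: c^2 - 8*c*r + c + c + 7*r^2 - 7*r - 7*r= c^2 + 2*c + 7*r^2 + r*(-8*c - 14)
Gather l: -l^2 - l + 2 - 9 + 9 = -l^2 - l + 2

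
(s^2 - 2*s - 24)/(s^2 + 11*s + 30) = (s^2 - 2*s - 24)/(s^2 + 11*s + 30)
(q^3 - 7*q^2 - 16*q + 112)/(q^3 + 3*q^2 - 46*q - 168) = (q - 4)/(q + 6)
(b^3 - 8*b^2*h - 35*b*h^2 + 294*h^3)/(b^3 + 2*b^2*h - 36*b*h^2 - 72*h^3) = (b^2 - 14*b*h + 49*h^2)/(b^2 - 4*b*h - 12*h^2)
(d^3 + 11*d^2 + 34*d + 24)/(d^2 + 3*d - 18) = (d^2 + 5*d + 4)/(d - 3)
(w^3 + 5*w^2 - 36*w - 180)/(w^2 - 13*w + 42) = (w^2 + 11*w + 30)/(w - 7)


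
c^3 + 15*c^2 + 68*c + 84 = (c + 2)*(c + 6)*(c + 7)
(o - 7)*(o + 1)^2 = o^3 - 5*o^2 - 13*o - 7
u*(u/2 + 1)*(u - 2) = u^3/2 - 2*u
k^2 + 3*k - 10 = (k - 2)*(k + 5)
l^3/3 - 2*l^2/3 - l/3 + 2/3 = (l/3 + 1/3)*(l - 2)*(l - 1)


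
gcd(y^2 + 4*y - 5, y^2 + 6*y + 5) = y + 5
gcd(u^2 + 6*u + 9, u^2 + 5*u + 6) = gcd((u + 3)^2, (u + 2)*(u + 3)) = u + 3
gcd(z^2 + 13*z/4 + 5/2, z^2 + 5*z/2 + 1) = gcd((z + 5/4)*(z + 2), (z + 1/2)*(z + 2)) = z + 2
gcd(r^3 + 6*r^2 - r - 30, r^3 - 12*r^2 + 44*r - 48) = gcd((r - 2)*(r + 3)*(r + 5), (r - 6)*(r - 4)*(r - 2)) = r - 2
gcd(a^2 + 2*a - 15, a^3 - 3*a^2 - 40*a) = a + 5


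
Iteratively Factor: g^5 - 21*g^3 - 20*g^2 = (g + 4)*(g^4 - 4*g^3 - 5*g^2) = g*(g + 4)*(g^3 - 4*g^2 - 5*g) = g*(g - 5)*(g + 4)*(g^2 + g) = g*(g - 5)*(g + 1)*(g + 4)*(g)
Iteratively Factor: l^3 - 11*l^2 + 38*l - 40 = (l - 4)*(l^2 - 7*l + 10) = (l - 5)*(l - 4)*(l - 2)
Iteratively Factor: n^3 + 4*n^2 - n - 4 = (n + 1)*(n^2 + 3*n - 4) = (n + 1)*(n + 4)*(n - 1)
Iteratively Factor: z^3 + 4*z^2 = (z + 4)*(z^2) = z*(z + 4)*(z)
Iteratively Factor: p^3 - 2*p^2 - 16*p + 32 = (p + 4)*(p^2 - 6*p + 8) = (p - 2)*(p + 4)*(p - 4)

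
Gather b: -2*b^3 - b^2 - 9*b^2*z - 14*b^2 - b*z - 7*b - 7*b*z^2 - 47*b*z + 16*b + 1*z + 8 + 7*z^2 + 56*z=-2*b^3 + b^2*(-9*z - 15) + b*(-7*z^2 - 48*z + 9) + 7*z^2 + 57*z + 8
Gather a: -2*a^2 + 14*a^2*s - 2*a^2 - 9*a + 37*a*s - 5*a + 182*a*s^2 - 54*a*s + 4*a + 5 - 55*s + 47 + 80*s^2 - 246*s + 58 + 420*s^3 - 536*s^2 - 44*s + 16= a^2*(14*s - 4) + a*(182*s^2 - 17*s - 10) + 420*s^3 - 456*s^2 - 345*s + 126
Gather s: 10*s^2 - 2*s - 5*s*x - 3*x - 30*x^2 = 10*s^2 + s*(-5*x - 2) - 30*x^2 - 3*x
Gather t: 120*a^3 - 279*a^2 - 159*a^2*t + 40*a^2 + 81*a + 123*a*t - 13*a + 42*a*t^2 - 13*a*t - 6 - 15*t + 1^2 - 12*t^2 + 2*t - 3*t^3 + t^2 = 120*a^3 - 239*a^2 + 68*a - 3*t^3 + t^2*(42*a - 11) + t*(-159*a^2 + 110*a - 13) - 5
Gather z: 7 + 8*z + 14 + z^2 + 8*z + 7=z^2 + 16*z + 28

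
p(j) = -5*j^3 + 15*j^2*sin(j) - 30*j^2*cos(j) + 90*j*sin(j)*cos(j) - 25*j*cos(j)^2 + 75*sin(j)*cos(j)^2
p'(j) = 30*j^2*sin(j) + 15*j^2*cos(j) - 15*j^2 - 90*j*sin(j)^2 + 50*j*sin(j)*cos(j) + 30*j*sin(j) + 90*j*cos(j)^2 - 60*j*cos(j) - 150*sin(j)^2*cos(j) + 90*sin(j)*cos(j) + 75*cos(j)^3 - 25*cos(j)^2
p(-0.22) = -7.66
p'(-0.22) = 18.17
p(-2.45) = 54.45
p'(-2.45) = -399.78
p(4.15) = -179.48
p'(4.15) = -793.90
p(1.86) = 3.47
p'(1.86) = -36.57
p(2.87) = 38.33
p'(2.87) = 93.62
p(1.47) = 23.47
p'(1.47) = -58.02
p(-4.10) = 1068.53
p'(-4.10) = -12.02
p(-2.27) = -2.08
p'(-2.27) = -231.22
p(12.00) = -14175.74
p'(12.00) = -3319.50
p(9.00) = -1395.51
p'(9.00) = -439.47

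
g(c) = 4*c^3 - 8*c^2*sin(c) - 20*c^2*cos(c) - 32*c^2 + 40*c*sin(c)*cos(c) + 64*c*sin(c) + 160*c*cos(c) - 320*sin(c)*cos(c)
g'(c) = 20*c^2*sin(c) - 8*c^2*cos(c) + 12*c^2 - 40*c*sin(c)^2 - 176*c*sin(c) + 40*c*cos(c)^2 + 24*c*cos(c) - 64*c + 320*sin(c)^2 + 40*sin(c)*cos(c) + 64*sin(c) - 320*cos(c)^2 + 160*cos(c)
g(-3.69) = 127.64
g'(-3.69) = 714.23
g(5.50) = -135.23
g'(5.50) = 236.95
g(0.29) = -39.13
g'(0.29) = -101.02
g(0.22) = -31.39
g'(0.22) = -119.89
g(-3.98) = -166.82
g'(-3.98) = 1321.27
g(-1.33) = 57.64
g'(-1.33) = 131.17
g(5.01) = -293.39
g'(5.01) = 393.55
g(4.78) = -387.66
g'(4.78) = 418.98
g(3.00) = -432.12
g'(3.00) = -480.10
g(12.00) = 1627.50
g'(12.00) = -30.74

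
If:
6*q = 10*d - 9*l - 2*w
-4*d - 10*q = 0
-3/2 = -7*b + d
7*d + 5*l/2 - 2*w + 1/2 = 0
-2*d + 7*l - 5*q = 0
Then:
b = 43/189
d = 5/54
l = 0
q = -1/27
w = 31/54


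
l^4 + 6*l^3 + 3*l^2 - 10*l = l*(l - 1)*(l + 2)*(l + 5)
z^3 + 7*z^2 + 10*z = z*(z + 2)*(z + 5)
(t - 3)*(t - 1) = t^2 - 4*t + 3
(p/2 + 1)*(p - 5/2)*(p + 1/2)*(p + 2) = p^4/2 + p^3 - 21*p^2/8 - 13*p/2 - 5/2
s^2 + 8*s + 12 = (s + 2)*(s + 6)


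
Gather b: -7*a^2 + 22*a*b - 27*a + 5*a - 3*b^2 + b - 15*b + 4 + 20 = -7*a^2 - 22*a - 3*b^2 + b*(22*a - 14) + 24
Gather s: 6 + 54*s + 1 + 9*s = 63*s + 7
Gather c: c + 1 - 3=c - 2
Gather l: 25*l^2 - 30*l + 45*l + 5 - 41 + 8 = 25*l^2 + 15*l - 28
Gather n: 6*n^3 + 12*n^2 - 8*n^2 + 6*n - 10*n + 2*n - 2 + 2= 6*n^3 + 4*n^2 - 2*n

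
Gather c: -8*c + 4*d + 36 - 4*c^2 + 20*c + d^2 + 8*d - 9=-4*c^2 + 12*c + d^2 + 12*d + 27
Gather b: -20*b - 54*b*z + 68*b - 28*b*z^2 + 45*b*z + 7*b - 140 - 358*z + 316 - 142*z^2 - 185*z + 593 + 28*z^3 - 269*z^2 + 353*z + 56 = b*(-28*z^2 - 9*z + 55) + 28*z^3 - 411*z^2 - 190*z + 825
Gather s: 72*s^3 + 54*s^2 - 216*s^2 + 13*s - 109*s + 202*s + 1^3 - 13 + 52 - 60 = 72*s^3 - 162*s^2 + 106*s - 20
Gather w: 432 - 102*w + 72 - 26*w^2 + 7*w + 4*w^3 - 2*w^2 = 4*w^3 - 28*w^2 - 95*w + 504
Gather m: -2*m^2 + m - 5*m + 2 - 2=-2*m^2 - 4*m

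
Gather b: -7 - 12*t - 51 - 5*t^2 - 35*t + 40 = -5*t^2 - 47*t - 18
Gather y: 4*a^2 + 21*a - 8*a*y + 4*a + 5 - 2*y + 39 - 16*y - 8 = 4*a^2 + 25*a + y*(-8*a - 18) + 36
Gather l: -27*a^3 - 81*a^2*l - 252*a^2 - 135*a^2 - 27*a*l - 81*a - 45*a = -27*a^3 - 387*a^2 - 126*a + l*(-81*a^2 - 27*a)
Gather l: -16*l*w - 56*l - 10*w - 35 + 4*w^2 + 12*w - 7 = l*(-16*w - 56) + 4*w^2 + 2*w - 42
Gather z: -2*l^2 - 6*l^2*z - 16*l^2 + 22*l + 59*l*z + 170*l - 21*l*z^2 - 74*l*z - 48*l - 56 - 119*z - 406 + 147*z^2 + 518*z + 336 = -18*l^2 + 144*l + z^2*(147 - 21*l) + z*(-6*l^2 - 15*l + 399) - 126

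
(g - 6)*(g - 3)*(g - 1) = g^3 - 10*g^2 + 27*g - 18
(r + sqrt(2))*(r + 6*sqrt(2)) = r^2 + 7*sqrt(2)*r + 12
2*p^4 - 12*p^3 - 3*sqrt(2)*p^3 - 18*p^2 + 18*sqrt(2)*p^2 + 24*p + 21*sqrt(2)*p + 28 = (p - 7)*(p - 2*sqrt(2))*(sqrt(2)*p + 1)*(sqrt(2)*p + sqrt(2))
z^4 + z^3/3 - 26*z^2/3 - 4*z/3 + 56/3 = (z - 2)^2*(z + 2)*(z + 7/3)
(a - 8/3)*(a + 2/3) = a^2 - 2*a - 16/9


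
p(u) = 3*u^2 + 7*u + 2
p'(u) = 6*u + 7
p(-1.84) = -0.72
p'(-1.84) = -4.04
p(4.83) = 105.80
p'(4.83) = 35.98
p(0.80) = 9.52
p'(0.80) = 11.80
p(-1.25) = -2.06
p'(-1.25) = -0.50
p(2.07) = 29.34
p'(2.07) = 19.42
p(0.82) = 9.76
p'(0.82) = 11.92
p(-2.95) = 7.46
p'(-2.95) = -10.70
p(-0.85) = -1.78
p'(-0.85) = 1.90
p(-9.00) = 182.00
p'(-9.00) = -47.00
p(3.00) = 50.00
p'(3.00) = 25.00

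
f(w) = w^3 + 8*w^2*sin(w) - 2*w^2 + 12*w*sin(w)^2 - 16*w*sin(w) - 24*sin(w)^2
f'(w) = 8*w^2*cos(w) + 3*w^2 + 24*w*sin(w)*cos(w) + 16*w*sin(w) - 16*w*cos(w) - 4*w + 12*sin(w)^2 - 48*sin(w)*cos(w) - 16*sin(w)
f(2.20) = 5.38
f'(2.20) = 24.73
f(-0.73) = -26.66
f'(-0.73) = 72.75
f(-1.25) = -71.04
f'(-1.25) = 88.25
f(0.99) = -16.15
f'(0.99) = -8.27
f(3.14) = 11.29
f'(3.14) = -11.61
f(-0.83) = -34.31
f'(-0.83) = 80.03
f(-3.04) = -59.63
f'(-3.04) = -87.58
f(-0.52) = -13.36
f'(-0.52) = 53.11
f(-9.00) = -1239.82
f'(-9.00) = -473.77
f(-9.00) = -1239.82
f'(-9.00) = -473.77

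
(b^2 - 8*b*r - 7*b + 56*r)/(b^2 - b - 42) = (b - 8*r)/(b + 6)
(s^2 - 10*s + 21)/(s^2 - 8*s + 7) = (s - 3)/(s - 1)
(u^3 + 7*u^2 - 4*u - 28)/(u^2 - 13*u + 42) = (u^3 + 7*u^2 - 4*u - 28)/(u^2 - 13*u + 42)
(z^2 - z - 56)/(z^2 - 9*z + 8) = (z + 7)/(z - 1)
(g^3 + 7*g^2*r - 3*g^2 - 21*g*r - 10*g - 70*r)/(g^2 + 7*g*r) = g - 3 - 10/g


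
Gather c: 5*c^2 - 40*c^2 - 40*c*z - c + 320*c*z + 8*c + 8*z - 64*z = -35*c^2 + c*(280*z + 7) - 56*z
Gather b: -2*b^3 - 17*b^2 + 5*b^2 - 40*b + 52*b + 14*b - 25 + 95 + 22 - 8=-2*b^3 - 12*b^2 + 26*b + 84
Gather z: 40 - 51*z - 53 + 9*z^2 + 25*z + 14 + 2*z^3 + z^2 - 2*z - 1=2*z^3 + 10*z^2 - 28*z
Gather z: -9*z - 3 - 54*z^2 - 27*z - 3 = -54*z^2 - 36*z - 6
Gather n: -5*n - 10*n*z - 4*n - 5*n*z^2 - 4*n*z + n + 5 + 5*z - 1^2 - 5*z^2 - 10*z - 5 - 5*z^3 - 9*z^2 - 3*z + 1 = n*(-5*z^2 - 14*z - 8) - 5*z^3 - 14*z^2 - 8*z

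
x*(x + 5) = x^2 + 5*x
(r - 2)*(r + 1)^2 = r^3 - 3*r - 2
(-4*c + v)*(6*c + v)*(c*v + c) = -24*c^3*v - 24*c^3 + 2*c^2*v^2 + 2*c^2*v + c*v^3 + c*v^2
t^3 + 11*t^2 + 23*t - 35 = (t - 1)*(t + 5)*(t + 7)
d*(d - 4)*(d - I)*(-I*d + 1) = -I*d^4 + 4*I*d^3 - I*d^2 + 4*I*d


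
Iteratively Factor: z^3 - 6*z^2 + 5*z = (z - 1)*(z^2 - 5*z) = z*(z - 1)*(z - 5)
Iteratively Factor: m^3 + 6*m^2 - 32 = (m - 2)*(m^2 + 8*m + 16) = (m - 2)*(m + 4)*(m + 4)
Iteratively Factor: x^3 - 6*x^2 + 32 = (x - 4)*(x^2 - 2*x - 8) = (x - 4)^2*(x + 2)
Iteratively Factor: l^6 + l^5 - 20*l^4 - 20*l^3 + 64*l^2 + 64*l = (l + 1)*(l^5 - 20*l^3 + 64*l) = l*(l + 1)*(l^4 - 20*l^2 + 64) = l*(l + 1)*(l + 4)*(l^3 - 4*l^2 - 4*l + 16) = l*(l - 2)*(l + 1)*(l + 4)*(l^2 - 2*l - 8) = l*(l - 4)*(l - 2)*(l + 1)*(l + 4)*(l + 2)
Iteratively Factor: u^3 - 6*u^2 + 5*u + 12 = (u - 3)*(u^2 - 3*u - 4) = (u - 3)*(u + 1)*(u - 4)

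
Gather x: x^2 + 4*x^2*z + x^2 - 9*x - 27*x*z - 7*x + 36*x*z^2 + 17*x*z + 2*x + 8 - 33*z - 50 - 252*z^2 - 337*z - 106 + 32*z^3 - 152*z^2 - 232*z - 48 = x^2*(4*z + 2) + x*(36*z^2 - 10*z - 14) + 32*z^3 - 404*z^2 - 602*z - 196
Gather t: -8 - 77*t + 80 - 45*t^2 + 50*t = -45*t^2 - 27*t + 72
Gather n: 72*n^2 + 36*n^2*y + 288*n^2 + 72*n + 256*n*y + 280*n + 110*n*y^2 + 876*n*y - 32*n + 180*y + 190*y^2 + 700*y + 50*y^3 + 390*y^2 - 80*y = n^2*(36*y + 360) + n*(110*y^2 + 1132*y + 320) + 50*y^3 + 580*y^2 + 800*y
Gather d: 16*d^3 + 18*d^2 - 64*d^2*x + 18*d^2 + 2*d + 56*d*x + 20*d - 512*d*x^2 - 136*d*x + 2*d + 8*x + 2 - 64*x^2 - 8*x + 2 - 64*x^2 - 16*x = 16*d^3 + d^2*(36 - 64*x) + d*(-512*x^2 - 80*x + 24) - 128*x^2 - 16*x + 4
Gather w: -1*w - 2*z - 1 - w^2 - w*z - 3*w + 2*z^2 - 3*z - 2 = -w^2 + w*(-z - 4) + 2*z^2 - 5*z - 3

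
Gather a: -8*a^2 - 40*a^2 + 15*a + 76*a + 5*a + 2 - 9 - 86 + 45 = -48*a^2 + 96*a - 48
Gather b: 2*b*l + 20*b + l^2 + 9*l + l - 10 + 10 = b*(2*l + 20) + l^2 + 10*l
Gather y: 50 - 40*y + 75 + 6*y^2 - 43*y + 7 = 6*y^2 - 83*y + 132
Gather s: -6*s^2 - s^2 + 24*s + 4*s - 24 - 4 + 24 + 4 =-7*s^2 + 28*s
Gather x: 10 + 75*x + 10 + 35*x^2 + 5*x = 35*x^2 + 80*x + 20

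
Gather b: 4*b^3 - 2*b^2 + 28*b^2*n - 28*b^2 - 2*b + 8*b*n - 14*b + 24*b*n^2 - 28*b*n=4*b^3 + b^2*(28*n - 30) + b*(24*n^2 - 20*n - 16)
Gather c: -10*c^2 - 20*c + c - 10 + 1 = -10*c^2 - 19*c - 9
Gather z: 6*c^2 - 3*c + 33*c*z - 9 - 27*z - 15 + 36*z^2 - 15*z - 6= 6*c^2 - 3*c + 36*z^2 + z*(33*c - 42) - 30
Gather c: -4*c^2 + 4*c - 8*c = -4*c^2 - 4*c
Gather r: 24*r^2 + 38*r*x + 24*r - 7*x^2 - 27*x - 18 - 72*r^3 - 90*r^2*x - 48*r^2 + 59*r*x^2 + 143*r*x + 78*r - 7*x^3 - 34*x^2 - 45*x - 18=-72*r^3 + r^2*(-90*x - 24) + r*(59*x^2 + 181*x + 102) - 7*x^3 - 41*x^2 - 72*x - 36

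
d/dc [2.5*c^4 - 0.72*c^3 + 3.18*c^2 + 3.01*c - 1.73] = 10.0*c^3 - 2.16*c^2 + 6.36*c + 3.01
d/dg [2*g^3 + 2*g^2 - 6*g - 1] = 6*g^2 + 4*g - 6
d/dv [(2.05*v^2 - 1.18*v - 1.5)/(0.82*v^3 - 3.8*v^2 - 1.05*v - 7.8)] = (-1.681*v^4 + 1.9352*v^3 - 2.9465*v^2 - 43.38*v + 7.629)/(0.6724*v^6 - 6.232*v^5 + 12.718*v^4 - 4.812*v^3 + 60.3825*v^2 + 16.38*v + 60.84)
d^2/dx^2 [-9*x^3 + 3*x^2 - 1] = 6 - 54*x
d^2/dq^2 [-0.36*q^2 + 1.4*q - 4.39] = -0.720000000000000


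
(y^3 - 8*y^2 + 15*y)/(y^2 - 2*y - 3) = y*(y - 5)/(y + 1)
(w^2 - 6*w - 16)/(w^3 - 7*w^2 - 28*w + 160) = (w + 2)/(w^2 + w - 20)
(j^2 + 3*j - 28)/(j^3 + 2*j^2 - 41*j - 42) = (j - 4)/(j^2 - 5*j - 6)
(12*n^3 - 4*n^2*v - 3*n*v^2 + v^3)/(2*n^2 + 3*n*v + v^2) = (6*n^2 - 5*n*v + v^2)/(n + v)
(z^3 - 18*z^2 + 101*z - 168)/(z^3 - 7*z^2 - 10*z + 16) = (z^2 - 10*z + 21)/(z^2 + z - 2)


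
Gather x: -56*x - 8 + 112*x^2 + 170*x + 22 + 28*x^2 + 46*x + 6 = 140*x^2 + 160*x + 20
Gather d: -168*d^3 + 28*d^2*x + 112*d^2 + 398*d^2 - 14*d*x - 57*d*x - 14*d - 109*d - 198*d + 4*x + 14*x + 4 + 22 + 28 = -168*d^3 + d^2*(28*x + 510) + d*(-71*x - 321) + 18*x + 54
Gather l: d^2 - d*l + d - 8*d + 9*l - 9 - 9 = d^2 - 7*d + l*(9 - d) - 18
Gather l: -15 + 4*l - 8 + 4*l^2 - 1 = 4*l^2 + 4*l - 24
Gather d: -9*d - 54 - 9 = -9*d - 63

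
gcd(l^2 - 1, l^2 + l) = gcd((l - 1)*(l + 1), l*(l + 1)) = l + 1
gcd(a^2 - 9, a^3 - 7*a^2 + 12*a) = a - 3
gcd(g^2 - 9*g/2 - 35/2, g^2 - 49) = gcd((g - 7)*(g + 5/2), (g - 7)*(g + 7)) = g - 7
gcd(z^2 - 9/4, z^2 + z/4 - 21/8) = z - 3/2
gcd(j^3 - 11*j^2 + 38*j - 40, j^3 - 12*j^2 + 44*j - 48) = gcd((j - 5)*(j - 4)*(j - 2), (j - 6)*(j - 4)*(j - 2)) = j^2 - 6*j + 8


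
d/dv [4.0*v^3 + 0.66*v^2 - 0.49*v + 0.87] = 12.0*v^2 + 1.32*v - 0.49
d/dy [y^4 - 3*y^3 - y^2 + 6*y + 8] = 4*y^3 - 9*y^2 - 2*y + 6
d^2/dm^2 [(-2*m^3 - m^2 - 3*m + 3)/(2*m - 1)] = 2*(-8*m^3 + 12*m^2 - 6*m + 5)/(8*m^3 - 12*m^2 + 6*m - 1)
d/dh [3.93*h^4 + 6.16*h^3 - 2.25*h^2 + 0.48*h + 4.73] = 15.72*h^3 + 18.48*h^2 - 4.5*h + 0.48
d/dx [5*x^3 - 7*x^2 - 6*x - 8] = 15*x^2 - 14*x - 6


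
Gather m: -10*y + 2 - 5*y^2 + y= -5*y^2 - 9*y + 2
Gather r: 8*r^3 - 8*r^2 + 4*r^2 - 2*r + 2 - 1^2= 8*r^3 - 4*r^2 - 2*r + 1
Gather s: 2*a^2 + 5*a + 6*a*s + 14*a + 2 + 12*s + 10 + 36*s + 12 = 2*a^2 + 19*a + s*(6*a + 48) + 24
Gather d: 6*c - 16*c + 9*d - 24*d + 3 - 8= -10*c - 15*d - 5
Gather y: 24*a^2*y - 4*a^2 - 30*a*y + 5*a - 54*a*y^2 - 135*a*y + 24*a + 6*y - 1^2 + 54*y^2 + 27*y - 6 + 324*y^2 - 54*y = -4*a^2 + 29*a + y^2*(378 - 54*a) + y*(24*a^2 - 165*a - 21) - 7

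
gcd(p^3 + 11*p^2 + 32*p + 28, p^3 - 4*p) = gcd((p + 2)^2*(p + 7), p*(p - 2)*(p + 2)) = p + 2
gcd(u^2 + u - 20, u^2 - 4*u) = u - 4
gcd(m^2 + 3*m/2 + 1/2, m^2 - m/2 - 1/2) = m + 1/2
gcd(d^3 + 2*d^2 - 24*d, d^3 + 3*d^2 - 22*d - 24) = d^2 + 2*d - 24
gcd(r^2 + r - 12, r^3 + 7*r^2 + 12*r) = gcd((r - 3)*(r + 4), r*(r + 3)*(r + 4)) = r + 4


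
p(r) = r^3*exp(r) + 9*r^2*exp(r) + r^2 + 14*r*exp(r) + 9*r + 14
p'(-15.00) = -21.00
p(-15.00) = 104.00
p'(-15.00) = -21.00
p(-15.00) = 104.00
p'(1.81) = 728.54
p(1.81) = 404.80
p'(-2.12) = 3.63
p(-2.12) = -0.44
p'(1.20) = 248.48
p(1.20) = 130.78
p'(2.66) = 2914.30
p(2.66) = 1756.87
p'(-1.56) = 3.67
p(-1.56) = 1.61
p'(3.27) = 7433.25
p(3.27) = 4710.75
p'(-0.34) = 11.50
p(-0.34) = 8.38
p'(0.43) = 56.07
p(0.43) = 29.99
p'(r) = r^3*exp(r) + 12*r^2*exp(r) + 32*r*exp(r) + 2*r + 14*exp(r) + 9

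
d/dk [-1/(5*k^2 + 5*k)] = (2*k + 1)/(5*k^2*(k + 1)^2)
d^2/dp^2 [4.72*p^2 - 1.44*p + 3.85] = 9.44000000000000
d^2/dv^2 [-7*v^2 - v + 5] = -14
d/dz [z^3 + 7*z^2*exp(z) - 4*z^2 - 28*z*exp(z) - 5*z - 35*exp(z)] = 7*z^2*exp(z) + 3*z^2 - 14*z*exp(z) - 8*z - 63*exp(z) - 5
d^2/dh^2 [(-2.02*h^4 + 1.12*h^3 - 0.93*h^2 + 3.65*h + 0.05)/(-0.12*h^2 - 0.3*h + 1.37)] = (0.0581760000000001*h^6 + 0.43632*h^5 - 0.901728000000002*h^4 - 14.025456*h^3 + 49.171008*h^2 - 16.223928*h + 0.465294)/(0.001728*h^6 + 0.01296*h^5 - 0.026784*h^4 - 0.26892*h^3 + 0.305784*h^2 + 1.68921*h - 2.571353)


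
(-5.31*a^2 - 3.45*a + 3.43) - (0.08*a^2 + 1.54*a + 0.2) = -5.39*a^2 - 4.99*a + 3.23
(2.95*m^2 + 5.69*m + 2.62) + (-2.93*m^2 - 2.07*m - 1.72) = 0.02*m^2 + 3.62*m + 0.9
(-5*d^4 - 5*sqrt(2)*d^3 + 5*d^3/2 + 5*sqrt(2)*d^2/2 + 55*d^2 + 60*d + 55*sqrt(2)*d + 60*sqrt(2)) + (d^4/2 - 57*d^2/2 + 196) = -9*d^4/2 - 5*sqrt(2)*d^3 + 5*d^3/2 + 5*sqrt(2)*d^2/2 + 53*d^2/2 + 60*d + 55*sqrt(2)*d + 60*sqrt(2) + 196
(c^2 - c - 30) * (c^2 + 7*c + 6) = c^4 + 6*c^3 - 31*c^2 - 216*c - 180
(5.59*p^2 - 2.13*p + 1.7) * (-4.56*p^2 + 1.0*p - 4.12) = -25.4904*p^4 + 15.3028*p^3 - 32.9128*p^2 + 10.4756*p - 7.004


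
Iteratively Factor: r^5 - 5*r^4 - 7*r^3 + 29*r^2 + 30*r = (r + 1)*(r^4 - 6*r^3 - r^2 + 30*r) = (r - 3)*(r + 1)*(r^3 - 3*r^2 - 10*r) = (r - 5)*(r - 3)*(r + 1)*(r^2 + 2*r) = (r - 5)*(r - 3)*(r + 1)*(r + 2)*(r)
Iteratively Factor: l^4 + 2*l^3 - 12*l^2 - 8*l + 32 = (l - 2)*(l^3 + 4*l^2 - 4*l - 16) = (l - 2)^2*(l^2 + 6*l + 8) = (l - 2)^2*(l + 4)*(l + 2)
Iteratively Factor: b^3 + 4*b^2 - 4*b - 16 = (b + 2)*(b^2 + 2*b - 8) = (b - 2)*(b + 2)*(b + 4)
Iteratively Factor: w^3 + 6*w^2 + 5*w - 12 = (w + 4)*(w^2 + 2*w - 3) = (w - 1)*(w + 4)*(w + 3)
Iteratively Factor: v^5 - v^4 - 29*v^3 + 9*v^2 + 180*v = (v + 3)*(v^4 - 4*v^3 - 17*v^2 + 60*v) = (v - 3)*(v + 3)*(v^3 - v^2 - 20*v) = (v - 3)*(v + 3)*(v + 4)*(v^2 - 5*v) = v*(v - 3)*(v + 3)*(v + 4)*(v - 5)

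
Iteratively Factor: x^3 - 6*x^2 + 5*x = (x)*(x^2 - 6*x + 5) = x*(x - 1)*(x - 5)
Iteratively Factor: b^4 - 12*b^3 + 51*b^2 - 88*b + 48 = (b - 1)*(b^3 - 11*b^2 + 40*b - 48) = (b - 4)*(b - 1)*(b^2 - 7*b + 12) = (b - 4)*(b - 3)*(b - 1)*(b - 4)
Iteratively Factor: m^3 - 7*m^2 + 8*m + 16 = (m + 1)*(m^2 - 8*m + 16) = (m - 4)*(m + 1)*(m - 4)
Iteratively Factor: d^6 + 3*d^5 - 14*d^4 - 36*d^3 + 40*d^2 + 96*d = (d + 4)*(d^5 - d^4 - 10*d^3 + 4*d^2 + 24*d) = (d - 3)*(d + 4)*(d^4 + 2*d^3 - 4*d^2 - 8*d) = d*(d - 3)*(d + 4)*(d^3 + 2*d^2 - 4*d - 8) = d*(d - 3)*(d + 2)*(d + 4)*(d^2 - 4) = d*(d - 3)*(d - 2)*(d + 2)*(d + 4)*(d + 2)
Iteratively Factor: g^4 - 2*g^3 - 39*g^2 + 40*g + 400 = (g - 5)*(g^3 + 3*g^2 - 24*g - 80) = (g - 5)*(g + 4)*(g^2 - g - 20) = (g - 5)^2*(g + 4)*(g + 4)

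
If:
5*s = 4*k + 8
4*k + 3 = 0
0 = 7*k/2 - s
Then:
No Solution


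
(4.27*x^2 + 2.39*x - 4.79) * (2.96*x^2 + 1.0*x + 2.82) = 12.6392*x^4 + 11.3444*x^3 + 0.252999999999998*x^2 + 1.9498*x - 13.5078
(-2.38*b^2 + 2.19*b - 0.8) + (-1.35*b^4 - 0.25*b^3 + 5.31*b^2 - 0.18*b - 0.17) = -1.35*b^4 - 0.25*b^3 + 2.93*b^2 + 2.01*b - 0.97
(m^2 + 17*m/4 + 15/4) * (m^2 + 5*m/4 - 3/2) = m^4 + 11*m^3/2 + 121*m^2/16 - 27*m/16 - 45/8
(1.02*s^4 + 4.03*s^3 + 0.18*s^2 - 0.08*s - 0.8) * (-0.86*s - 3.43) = -0.8772*s^5 - 6.9644*s^4 - 13.9777*s^3 - 0.5486*s^2 + 0.9624*s + 2.744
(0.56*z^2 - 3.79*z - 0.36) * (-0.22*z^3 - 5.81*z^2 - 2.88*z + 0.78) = -0.1232*z^5 - 2.4198*z^4 + 20.4863*z^3 + 13.4436*z^2 - 1.9194*z - 0.2808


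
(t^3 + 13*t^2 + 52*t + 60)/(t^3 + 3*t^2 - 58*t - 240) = (t + 2)/(t - 8)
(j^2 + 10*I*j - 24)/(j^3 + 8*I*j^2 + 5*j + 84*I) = (j + 6*I)/(j^2 + 4*I*j + 21)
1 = 1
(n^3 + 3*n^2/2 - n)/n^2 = n + 3/2 - 1/n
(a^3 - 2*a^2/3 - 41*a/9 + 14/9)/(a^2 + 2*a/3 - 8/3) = (9*a^2 - 24*a + 7)/(3*(3*a - 4))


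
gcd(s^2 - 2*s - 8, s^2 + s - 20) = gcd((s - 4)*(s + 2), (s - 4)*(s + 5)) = s - 4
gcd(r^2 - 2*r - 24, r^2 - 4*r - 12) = r - 6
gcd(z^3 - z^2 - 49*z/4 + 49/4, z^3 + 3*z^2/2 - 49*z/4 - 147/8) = z^2 - 49/4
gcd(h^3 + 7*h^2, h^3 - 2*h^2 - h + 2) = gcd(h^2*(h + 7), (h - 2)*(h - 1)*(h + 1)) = 1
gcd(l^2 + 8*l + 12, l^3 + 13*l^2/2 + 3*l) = l + 6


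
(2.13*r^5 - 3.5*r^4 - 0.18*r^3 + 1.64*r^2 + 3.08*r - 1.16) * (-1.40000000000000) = -2.982*r^5 + 4.9*r^4 + 0.252*r^3 - 2.296*r^2 - 4.312*r + 1.624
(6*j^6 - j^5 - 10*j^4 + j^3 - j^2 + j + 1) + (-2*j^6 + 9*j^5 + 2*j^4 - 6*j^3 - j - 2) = 4*j^6 + 8*j^5 - 8*j^4 - 5*j^3 - j^2 - 1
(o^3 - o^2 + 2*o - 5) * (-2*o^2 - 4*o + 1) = -2*o^5 - 2*o^4 + o^3 + o^2 + 22*o - 5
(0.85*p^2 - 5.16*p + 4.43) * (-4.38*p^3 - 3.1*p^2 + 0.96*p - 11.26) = -3.723*p^5 + 19.9658*p^4 - 2.5914*p^3 - 28.2576*p^2 + 62.3544*p - 49.8818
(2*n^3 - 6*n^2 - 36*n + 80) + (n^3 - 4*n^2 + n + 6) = 3*n^3 - 10*n^2 - 35*n + 86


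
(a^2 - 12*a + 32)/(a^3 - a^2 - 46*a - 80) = (a - 4)/(a^2 + 7*a + 10)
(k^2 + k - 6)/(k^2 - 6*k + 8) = (k + 3)/(k - 4)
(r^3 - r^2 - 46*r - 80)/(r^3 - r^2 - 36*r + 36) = (r^3 - r^2 - 46*r - 80)/(r^3 - r^2 - 36*r + 36)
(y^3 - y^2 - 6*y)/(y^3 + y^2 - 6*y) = (y^2 - y - 6)/(y^2 + y - 6)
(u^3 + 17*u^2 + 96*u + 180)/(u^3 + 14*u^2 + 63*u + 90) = (u + 6)/(u + 3)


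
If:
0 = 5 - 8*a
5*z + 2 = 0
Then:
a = 5/8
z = -2/5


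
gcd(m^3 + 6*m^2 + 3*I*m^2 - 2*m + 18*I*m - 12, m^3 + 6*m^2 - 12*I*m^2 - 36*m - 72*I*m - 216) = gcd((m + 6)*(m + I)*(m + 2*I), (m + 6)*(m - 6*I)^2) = m + 6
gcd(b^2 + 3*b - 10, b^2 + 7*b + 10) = b + 5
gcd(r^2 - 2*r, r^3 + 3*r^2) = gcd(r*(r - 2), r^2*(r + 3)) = r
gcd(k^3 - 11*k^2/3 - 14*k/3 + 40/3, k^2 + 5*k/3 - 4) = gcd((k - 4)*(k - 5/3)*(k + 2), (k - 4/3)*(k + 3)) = 1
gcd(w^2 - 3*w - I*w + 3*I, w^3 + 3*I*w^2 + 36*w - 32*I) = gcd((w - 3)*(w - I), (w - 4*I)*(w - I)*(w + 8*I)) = w - I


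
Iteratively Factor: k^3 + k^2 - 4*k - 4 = (k + 1)*(k^2 - 4) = (k - 2)*(k + 1)*(k + 2)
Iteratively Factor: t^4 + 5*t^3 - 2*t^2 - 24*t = (t + 3)*(t^3 + 2*t^2 - 8*t) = t*(t + 3)*(t^2 + 2*t - 8) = t*(t + 3)*(t + 4)*(t - 2)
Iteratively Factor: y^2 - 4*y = (y)*(y - 4)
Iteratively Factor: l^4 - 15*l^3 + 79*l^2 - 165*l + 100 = (l - 4)*(l^3 - 11*l^2 + 35*l - 25) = (l - 5)*(l - 4)*(l^2 - 6*l + 5) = (l - 5)^2*(l - 4)*(l - 1)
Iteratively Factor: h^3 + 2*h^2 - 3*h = (h + 3)*(h^2 - h) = h*(h + 3)*(h - 1)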